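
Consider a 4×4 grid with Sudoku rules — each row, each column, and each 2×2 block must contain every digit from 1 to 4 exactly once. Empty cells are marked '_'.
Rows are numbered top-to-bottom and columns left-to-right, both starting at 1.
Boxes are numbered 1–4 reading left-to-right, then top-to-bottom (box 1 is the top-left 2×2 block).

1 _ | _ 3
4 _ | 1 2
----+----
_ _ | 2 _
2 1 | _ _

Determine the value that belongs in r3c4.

1

Cell r3c4 itself could take any of {1, 4} by direct elimination.
Consider where 1 can go in column 4.
r4c4 is out (row 4 already has a 1).
So the only cell in column 4 that can hold 1 is r3c4.
Therefore r3c4 = 1.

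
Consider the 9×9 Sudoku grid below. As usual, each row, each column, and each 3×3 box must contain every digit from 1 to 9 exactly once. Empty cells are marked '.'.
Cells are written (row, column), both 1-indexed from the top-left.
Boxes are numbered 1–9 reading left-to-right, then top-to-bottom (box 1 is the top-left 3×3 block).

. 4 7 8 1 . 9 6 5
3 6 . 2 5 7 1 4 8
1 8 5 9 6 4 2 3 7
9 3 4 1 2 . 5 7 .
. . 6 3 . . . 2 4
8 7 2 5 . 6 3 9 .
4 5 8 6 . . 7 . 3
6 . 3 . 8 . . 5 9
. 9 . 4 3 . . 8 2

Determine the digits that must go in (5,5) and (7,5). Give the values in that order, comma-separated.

7,9

For (5,5):
  Consider where 7 can go in row 5.
  (5,1) is out (box 4 already has a 7).
  (5,2) is out (column 2 already has a 7).
  (5,6) is out (column 6 already has a 7).
  (5,7) is out (column 7 already has a 7).
  So the only cell in row 5 that can hold 7 is (5,5).
  So (5,5) = 7.
For (7,5):
  Row 7 already contains {3, 4, 5, 6, 7, 8}.
  Column 5 already contains {1, 2, 3, 5, 6, 8}.
  Its 3×3 block (box 8) already contains {3, 4, 6, 8}.
  The only value from 1–9 not eliminated is 9, so (7,5) = 9.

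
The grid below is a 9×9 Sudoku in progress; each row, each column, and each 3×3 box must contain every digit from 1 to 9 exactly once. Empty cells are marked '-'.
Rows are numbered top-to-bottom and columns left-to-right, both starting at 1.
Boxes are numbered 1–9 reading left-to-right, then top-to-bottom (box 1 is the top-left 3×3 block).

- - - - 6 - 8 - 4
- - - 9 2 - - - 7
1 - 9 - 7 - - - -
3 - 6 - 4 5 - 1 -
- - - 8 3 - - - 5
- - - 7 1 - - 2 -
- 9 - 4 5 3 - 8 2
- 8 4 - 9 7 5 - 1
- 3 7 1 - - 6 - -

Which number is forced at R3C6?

Cell R3C6 itself could take any of {4, 8} by direct elimination.
Consider where 8 can go in row 3.
R3C2 is out (column 2 already has a 8).
R3C4 is out (column 4 already has a 8).
R3C7 is out (column 7 already has a 8).
R3C8 is out (column 8 already has a 8).
R3C9 is out (box 3 already has a 8).
So the only cell in row 3 that can hold 8 is R3C6.
Therefore R3C6 = 8.

8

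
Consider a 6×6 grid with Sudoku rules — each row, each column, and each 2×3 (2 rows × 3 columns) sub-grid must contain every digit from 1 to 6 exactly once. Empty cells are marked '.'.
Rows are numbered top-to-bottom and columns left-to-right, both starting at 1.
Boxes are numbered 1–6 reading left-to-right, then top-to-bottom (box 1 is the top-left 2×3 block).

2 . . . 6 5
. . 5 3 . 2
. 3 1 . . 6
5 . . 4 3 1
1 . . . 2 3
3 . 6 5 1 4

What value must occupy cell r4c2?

6

Cell r4c2 itself could take any of {2, 6} by direct elimination.
Consider where 6 can go in box 3.
r3c1 is out (row 3 already has a 6).
r4c3 is out (column 3 already has a 6).
So the only cell in box 3 that can hold 6 is r4c2.
Therefore r4c2 = 6.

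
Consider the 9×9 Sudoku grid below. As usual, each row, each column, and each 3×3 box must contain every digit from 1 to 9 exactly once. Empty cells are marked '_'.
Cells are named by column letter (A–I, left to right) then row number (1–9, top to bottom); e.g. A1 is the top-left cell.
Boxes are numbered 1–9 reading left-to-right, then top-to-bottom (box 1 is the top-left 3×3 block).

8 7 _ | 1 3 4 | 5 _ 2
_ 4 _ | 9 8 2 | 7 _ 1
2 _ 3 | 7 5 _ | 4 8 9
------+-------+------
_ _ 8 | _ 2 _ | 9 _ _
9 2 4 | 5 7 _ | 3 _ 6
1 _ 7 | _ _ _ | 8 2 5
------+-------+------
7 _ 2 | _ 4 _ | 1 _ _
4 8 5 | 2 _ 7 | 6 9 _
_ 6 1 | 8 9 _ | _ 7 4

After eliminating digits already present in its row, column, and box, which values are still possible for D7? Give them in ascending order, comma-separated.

Row 7 already contains {1, 2, 4, 7}.
Column D already contains {1, 2, 5, 7, 8, 9}.
Its 3×3 block (box 8) already contains {2, 4, 7, 8, 9}.
Removing those from 1–9 leaves {3, 6} as the candidates for D7.

3,6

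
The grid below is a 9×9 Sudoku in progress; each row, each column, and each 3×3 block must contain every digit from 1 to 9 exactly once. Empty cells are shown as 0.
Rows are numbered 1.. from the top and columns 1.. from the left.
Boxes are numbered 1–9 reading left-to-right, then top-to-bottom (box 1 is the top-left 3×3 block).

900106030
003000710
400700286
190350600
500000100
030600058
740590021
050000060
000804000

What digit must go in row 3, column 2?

1

Row 3 already contains {2, 4, 6, 7, 8}.
Column 2 already contains {3, 4, 5, 9}.
Its 3×3 block (box 1) already contains {3, 4, 9}.
The only value from 1–9 not eliminated is 1, so row 3, column 2 = 1.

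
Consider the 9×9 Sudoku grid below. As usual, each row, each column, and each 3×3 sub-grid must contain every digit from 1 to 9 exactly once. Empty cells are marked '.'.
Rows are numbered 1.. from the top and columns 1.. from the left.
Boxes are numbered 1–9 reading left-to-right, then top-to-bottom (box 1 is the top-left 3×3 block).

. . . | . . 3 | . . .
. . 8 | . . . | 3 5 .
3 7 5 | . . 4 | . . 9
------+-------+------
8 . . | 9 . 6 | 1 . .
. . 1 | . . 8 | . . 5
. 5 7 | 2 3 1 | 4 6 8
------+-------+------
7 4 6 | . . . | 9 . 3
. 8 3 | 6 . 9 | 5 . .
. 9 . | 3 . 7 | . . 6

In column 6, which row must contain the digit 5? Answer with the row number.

Consider where 5 can go in column 6.
row 2, column 6 is out (row 2 already has a 5).
So the only cell in column 6 that can hold 5 is row 7, column 6.
That is row 7.

7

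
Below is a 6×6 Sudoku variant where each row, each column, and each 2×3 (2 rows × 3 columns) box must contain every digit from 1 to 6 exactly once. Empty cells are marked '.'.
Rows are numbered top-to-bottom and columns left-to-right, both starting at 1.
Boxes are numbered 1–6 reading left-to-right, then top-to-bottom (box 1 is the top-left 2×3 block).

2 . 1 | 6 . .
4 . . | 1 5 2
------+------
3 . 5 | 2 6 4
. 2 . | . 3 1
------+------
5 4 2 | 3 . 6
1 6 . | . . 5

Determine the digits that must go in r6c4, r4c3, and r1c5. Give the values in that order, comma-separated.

4,4,4

For r6c4:
  Row 6 already contains {1, 5, 6}.
  Column 4 already contains {1, 2, 3, 6}.
  Its 2×3 block (box 6) already contains {3, 5, 6}.
  The only value from 1–6 not eliminated is 4, so r6c4 = 4.
For r4c3:
  Consider where 4 can go in box 3.
  r3c2 is out (row 3 already has a 4).
  r4c1 is out (column 1 already has a 4).
  So the only cell in box 3 that can hold 4 is r4c3.
  So r4c3 = 4.
For r1c5:
  Row 1 already contains {1, 2, 6}.
  Column 5 already contains {3, 5, 6}.
  Its 2×3 block (box 2) already contains {1, 2, 5, 6}.
  The only value from 1–6 not eliminated is 4, so r1c5 = 4.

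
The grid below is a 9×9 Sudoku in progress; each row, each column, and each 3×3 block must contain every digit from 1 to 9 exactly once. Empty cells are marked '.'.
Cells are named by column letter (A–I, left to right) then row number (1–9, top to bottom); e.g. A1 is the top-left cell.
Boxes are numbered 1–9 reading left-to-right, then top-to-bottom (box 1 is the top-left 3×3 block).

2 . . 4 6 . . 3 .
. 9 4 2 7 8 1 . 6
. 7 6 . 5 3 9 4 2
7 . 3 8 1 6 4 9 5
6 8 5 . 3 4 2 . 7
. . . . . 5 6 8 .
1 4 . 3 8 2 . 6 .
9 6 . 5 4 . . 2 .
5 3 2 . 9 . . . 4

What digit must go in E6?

2

Row 6 already contains {5, 6, 8}.
Column E already contains {1, 3, 4, 5, 6, 7, 8, 9}.
Its 3×3 block (box 5) already contains {1, 3, 4, 5, 6, 8}.
The only value from 1–9 not eliminated is 2, so E6 = 2.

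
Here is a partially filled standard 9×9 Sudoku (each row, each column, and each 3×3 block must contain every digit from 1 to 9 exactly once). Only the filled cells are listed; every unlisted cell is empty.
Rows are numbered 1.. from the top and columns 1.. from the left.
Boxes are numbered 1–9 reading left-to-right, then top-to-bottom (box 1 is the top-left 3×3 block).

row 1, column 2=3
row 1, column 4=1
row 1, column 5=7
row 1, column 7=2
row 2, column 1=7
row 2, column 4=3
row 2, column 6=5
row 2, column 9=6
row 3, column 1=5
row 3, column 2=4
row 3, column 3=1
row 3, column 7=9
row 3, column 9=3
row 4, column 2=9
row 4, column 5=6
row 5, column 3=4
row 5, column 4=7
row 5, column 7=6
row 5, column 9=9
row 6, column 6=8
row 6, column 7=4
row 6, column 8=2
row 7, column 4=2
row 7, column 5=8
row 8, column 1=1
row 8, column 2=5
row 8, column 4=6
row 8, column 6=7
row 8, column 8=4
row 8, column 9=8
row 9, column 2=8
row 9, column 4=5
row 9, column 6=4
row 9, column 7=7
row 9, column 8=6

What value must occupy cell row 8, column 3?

Cell row 8, column 3 itself could take any of {2, 3, 9} by direct elimination.
Consider where 2 can go in row 8.
row 8, column 5 is out (box 8 already has a 2).
row 8, column 7 is out (column 7 already has a 2).
So the only cell in row 8 that can hold 2 is row 8, column 3.
Therefore row 8, column 3 = 2.

2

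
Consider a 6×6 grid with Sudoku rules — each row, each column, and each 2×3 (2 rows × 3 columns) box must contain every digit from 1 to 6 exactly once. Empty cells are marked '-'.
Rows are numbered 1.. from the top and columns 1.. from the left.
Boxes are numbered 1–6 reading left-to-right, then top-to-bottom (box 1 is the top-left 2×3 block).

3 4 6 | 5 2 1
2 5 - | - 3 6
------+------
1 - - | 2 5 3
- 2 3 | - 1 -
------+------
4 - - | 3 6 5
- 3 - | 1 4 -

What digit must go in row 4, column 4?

Cell row 4, column 4 itself could take any of {4, 6} by direct elimination.
Consider where 6 can go in column 4.
row 2, column 4 is out (row 2 already has a 6).
So the only cell in column 4 that can hold 6 is row 4, column 4.
Therefore row 4, column 4 = 6.

6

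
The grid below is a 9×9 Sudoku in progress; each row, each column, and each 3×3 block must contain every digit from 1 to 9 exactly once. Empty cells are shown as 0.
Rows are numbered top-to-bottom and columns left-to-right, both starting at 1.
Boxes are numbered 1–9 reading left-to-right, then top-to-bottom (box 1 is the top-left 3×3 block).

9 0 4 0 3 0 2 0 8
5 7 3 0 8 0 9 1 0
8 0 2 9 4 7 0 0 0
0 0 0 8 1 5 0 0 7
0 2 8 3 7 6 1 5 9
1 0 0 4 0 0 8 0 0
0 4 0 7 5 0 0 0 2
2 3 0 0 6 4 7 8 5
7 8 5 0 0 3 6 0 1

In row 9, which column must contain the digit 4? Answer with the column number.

8

Consider where 4 can go in row 9.
R9C4 is out (column 4 already has a 4).
R9C5 is out (column 5 already has a 4).
So the only cell in row 9 that can hold 4 is R9C8.
That is column 8.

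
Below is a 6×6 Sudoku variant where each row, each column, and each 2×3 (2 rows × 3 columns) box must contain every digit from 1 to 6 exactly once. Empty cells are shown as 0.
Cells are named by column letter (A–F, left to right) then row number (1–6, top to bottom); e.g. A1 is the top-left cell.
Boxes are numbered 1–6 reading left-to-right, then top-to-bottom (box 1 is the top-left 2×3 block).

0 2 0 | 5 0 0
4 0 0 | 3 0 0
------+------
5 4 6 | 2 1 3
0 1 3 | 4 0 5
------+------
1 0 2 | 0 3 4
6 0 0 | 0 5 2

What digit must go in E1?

4

Cell E1 itself could take any of {4, 6} by direct elimination.
Consider where 4 can go in column E.
E2 is out (row 2 already has a 4).
E4 is out (row 4 already has a 4).
So the only cell in column E that can hold 4 is E1.
Therefore E1 = 4.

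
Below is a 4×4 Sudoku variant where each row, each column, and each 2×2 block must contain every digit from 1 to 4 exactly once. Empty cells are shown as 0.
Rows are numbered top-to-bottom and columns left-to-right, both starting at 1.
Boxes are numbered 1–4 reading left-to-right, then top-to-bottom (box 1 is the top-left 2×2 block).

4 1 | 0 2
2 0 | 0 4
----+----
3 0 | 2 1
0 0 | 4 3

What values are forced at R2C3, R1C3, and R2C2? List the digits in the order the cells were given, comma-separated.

For R2C3:
  Consider where 1 can go in box 2.
  R1C3 is out (row 1 already has a 1).
  So the only cell in box 2 that can hold 1 is R2C3.
  So R2C3 = 1.
For R1C3:
  Row 1 already contains {1, 2, 4}.
  Column 3 already contains {2, 4}.
  Its 2×2 block (box 2) already contains {2, 4}.
  The only value from 1–4 not eliminated is 3, so R1C3 = 3.
For R2C2:
  Row 2 already contains {2, 4}.
  Column 2 already contains {1}.
  Its 2×2 block (box 1) already contains {1, 2, 4}.
  The only value from 1–4 not eliminated is 3, so R2C2 = 3.

1,3,3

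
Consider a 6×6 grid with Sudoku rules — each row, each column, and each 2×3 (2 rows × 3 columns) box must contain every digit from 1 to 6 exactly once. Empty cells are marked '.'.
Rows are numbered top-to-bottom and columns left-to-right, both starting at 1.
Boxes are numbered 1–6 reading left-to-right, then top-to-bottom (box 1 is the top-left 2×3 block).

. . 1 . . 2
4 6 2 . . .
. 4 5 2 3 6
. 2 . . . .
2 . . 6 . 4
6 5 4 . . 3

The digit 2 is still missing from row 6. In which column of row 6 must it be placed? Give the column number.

5

Consider where 2 can go in row 6.
R6C4 is out (column 4 already has a 2).
So the only cell in row 6 that can hold 2 is R6C5.
That is column 5.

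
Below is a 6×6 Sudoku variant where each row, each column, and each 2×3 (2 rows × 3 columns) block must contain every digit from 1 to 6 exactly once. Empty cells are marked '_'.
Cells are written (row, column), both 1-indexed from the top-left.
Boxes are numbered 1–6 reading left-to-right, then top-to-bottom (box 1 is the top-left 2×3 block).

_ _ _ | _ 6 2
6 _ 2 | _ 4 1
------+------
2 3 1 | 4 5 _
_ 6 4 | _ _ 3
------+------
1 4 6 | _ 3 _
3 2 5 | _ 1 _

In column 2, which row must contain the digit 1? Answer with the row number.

Consider where 1 can go in column 2.
(2,2) is out (row 2 already has a 1).
So the only cell in column 2 that can hold 1 is (1,2).
That is row 1.

1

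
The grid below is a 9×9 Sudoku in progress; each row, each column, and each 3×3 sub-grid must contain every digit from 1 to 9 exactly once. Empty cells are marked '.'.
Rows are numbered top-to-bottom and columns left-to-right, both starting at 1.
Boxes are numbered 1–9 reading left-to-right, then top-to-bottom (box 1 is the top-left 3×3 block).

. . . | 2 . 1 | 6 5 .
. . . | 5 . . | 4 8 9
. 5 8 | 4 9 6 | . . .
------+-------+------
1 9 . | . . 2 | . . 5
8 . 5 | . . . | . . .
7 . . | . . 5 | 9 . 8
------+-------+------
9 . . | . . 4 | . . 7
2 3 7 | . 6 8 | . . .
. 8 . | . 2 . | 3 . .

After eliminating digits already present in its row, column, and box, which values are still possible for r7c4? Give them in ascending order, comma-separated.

1,3

Row 7 already contains {4, 7, 9}.
Column 4 already contains {2, 4, 5}.
Its 3×3 block (box 8) already contains {2, 4, 6, 8}.
Removing those from 1–9 leaves {1, 3} as the candidates for r7c4.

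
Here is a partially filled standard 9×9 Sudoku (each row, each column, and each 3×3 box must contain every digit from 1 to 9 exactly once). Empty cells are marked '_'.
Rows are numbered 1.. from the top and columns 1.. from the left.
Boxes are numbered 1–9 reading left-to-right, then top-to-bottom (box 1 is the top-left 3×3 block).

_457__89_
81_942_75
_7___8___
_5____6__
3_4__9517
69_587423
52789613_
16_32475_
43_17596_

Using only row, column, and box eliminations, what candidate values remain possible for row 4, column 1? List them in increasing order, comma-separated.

Row 4 already contains {5, 6}.
Column 1 already contains {1, 3, 4, 5, 6, 8}.
Its 3×3 block (box 4) already contains {3, 4, 5, 6, 9}.
Removing those from 1–9 leaves {2, 7} as the candidates for row 4, column 1.

2,7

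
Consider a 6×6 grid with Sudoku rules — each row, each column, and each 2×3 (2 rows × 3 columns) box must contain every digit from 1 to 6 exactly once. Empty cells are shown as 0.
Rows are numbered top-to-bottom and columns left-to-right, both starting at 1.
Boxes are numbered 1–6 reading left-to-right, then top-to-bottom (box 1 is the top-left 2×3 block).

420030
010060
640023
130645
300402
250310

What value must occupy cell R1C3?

Cell R1C3 itself could take any of {5, 6} by direct elimination.
Consider where 6 can go in box 1.
R2C1 is out (row 2 already has a 6).
R2C3 is out (row 2 already has a 6).
So the only cell in box 1 that can hold 6 is R1C3.
Therefore R1C3 = 6.

6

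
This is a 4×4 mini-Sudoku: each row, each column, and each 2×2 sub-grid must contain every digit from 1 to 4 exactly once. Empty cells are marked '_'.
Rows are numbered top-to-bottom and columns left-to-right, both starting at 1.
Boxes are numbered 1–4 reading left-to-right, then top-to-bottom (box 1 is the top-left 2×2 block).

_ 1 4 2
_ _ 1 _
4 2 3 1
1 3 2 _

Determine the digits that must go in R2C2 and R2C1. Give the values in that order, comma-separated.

4,2

For R2C2:
  Row 2 already contains {1}.
  Column 2 already contains {1, 2, 3}.
  Its 2×2 block (box 1) already contains {1}.
  The only value from 1–4 not eliminated is 4, so R2C2 = 4.
For R2C1:
  Consider where 2 can go in row 2.
  R2C2 is out (column 2 already has a 2).
  R2C4 is out (column 4 already has a 2).
  So the only cell in row 2 that can hold 2 is R2C1.
  So R2C1 = 2.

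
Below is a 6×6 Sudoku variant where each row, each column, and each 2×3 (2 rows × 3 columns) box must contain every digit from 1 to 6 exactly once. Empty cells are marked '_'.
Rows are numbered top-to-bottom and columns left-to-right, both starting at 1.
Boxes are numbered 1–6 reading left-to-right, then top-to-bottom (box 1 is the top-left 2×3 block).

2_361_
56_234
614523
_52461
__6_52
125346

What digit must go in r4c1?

3

Row 4 already contains {1, 2, 4, 5, 6}.
Column 1 already contains {1, 2, 5, 6}.
Its 2×3 block (box 3) already contains {1, 2, 4, 5, 6}.
The only value from 1–6 not eliminated is 3, so r4c1 = 3.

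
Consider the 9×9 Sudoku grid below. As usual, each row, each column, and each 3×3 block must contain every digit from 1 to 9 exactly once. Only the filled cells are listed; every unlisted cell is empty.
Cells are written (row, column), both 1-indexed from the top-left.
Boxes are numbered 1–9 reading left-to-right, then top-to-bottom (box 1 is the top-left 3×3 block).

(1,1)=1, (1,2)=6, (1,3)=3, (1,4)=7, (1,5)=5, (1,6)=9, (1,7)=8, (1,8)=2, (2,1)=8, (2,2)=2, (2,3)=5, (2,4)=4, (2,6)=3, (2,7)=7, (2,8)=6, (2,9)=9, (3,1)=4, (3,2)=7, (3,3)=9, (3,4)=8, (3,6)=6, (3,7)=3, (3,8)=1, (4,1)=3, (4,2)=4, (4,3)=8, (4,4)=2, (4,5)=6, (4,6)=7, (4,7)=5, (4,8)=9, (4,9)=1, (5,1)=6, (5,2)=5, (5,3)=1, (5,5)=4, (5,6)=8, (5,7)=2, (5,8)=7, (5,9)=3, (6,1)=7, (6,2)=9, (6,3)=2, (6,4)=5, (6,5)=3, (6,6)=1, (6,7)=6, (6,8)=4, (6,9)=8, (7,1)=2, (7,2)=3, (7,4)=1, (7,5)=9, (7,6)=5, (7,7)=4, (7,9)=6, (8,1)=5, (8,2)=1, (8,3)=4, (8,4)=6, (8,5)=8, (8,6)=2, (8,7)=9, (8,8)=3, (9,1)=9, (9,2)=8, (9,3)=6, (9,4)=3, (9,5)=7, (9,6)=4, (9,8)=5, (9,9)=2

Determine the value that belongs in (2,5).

Row 2 already contains {2, 3, 4, 5, 6, 7, 8, 9}.
Column 5 already contains {3, 4, 5, 6, 7, 8, 9}.
Its 3×3 block (box 2) already contains {3, 4, 5, 6, 7, 8, 9}.
The only value from 1–9 not eliminated is 1, so (2,5) = 1.

1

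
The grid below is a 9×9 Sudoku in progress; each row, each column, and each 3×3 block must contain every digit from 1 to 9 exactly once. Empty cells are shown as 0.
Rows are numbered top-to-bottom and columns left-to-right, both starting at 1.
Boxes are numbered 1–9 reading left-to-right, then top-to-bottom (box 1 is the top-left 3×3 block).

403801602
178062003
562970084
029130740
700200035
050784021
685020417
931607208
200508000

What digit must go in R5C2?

Cell R5C2 itself could take any of {1, 4} by direct elimination.
Consider where 1 can go in row 5.
R5C3 is out (column 3 already has a 1).
R5C5 is out (box 5 already has a 1).
R5C6 is out (column 6 already has a 1).
R5C7 is out (box 6 already has a 1).
So the only cell in row 5 that can hold 1 is R5C2.
Therefore R5C2 = 1.

1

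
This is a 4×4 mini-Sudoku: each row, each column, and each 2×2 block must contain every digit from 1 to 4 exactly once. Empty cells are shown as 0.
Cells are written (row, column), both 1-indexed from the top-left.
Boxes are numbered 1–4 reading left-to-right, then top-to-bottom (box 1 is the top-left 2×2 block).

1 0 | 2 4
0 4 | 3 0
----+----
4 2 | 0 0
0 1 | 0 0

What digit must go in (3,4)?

Cell (3,4) itself could take any of {1, 3} by direct elimination.
Consider where 3 can go in row 3.
(3,3) is out (column 3 already has a 3).
So the only cell in row 3 that can hold 3 is (3,4).
Therefore (3,4) = 3.

3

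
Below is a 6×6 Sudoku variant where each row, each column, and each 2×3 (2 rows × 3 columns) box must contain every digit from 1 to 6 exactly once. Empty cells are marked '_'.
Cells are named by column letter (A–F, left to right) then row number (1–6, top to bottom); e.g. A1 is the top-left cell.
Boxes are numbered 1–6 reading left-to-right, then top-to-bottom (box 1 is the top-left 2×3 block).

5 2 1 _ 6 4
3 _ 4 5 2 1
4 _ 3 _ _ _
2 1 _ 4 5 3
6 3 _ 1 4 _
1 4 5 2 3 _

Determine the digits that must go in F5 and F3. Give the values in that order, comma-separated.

For F5:
  Row 5 already contains {1, 3, 4, 6}.
  Column F already contains {1, 3, 4}.
  Its 2×3 block (box 6) already contains {1, 2, 3, 4}.
  The only value from 1–6 not eliminated is 5, so F5 = 5.
For F3:
  Consider where 2 can go in box 4.
  D3 is out (column D already has a 2).
  E3 is out (column E already has a 2).
  So the only cell in box 4 that can hold 2 is F3.
  So F3 = 2.

5,2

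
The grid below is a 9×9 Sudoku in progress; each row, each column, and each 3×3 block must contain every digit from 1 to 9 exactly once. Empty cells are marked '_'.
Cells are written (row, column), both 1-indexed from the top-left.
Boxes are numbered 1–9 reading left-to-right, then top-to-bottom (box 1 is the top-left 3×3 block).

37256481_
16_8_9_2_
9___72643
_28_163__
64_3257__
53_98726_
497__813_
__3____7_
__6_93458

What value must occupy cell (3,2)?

Cell (3,2) itself could take any of {5, 8} by direct elimination.
Consider where 8 can go in row 3.
(3,3) is out (column 3 already has a 8).
(3,4) is out (column 4 already has a 8).
So the only cell in row 3 that can hold 8 is (3,2).
Therefore (3,2) = 8.

8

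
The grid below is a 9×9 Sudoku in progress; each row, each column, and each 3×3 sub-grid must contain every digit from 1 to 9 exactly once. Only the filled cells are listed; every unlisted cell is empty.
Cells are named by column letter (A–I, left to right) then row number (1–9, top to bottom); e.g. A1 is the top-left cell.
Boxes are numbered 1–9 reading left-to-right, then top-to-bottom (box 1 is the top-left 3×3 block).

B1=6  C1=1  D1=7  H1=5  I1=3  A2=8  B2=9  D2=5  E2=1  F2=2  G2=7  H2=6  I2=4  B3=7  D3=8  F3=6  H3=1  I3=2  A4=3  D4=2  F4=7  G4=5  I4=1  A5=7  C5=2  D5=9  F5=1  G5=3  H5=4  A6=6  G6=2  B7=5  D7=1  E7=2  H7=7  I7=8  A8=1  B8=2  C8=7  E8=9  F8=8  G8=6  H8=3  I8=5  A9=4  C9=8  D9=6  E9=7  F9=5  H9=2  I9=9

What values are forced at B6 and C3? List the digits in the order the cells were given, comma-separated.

1,4

For B6:
  Consider where 1 can go in row 6.
  C6 is out (column C already has a 1). D6 is out (column D already has a 1). E6 is out (column E already has a 1). F6 is out (column F already has a 1). The remaining empty cells in row 6 are similarly blocked.
  So the only cell in row 6 that can hold 1 is B6.
  So B6 = 1.
For C3:
  Consider where 4 can go in box 1.
  A1 is out (column A already has a 4).
  C2 is out (row 2 already has a 4).
  A3 is out (column A already has a 4).
  So the only cell in box 1 that can hold 4 is C3.
  So C3 = 4.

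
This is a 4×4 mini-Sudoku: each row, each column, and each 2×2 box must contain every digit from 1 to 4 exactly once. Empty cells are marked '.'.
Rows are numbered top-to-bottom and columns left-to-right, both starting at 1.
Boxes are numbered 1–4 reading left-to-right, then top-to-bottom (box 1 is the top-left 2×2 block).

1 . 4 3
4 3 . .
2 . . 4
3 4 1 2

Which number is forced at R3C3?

Row 3 already contains {2, 4}.
Column 3 already contains {1, 4}.
Its 2×2 block (box 4) already contains {1, 2, 4}.
The only value from 1–4 not eliminated is 3, so R3C3 = 3.

3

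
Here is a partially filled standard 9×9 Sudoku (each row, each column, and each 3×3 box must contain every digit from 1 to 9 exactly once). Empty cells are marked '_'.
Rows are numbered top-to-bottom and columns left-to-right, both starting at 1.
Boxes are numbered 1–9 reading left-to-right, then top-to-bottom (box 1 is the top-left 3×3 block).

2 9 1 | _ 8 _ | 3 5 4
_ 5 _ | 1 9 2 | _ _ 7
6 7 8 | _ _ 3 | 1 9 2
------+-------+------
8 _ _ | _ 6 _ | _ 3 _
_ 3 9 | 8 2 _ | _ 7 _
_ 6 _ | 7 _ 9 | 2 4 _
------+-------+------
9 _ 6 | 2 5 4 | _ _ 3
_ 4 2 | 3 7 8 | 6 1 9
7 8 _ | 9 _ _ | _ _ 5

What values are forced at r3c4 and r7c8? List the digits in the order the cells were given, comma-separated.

For r3c4:
  Consider where 5 can go in box 2.
  r1c4 is out (row 1 already has a 5).
  r1c6 is out (row 1 already has a 5).
  r3c5 is out (column 5 already has a 5).
  So the only cell in box 2 that can hold 5 is r3c4.
  So r3c4 = 5.
For r7c8:
  Row 7 already contains {2, 3, 4, 5, 6, 9}.
  Column 8 already contains {1, 3, 4, 5, 7, 9}.
  Its 3×3 block (box 9) already contains {1, 3, 5, 6, 9}.
  The only value from 1–9 not eliminated is 8, so r7c8 = 8.

5,8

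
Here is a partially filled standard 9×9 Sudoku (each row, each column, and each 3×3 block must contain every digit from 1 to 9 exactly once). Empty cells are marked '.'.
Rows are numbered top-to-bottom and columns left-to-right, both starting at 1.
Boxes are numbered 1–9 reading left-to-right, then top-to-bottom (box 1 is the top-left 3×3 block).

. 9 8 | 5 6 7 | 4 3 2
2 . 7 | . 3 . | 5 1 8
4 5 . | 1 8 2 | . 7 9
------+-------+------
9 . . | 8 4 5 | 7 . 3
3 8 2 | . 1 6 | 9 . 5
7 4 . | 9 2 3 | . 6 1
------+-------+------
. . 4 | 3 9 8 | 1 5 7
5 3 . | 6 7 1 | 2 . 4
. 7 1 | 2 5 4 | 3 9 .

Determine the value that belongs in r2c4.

4

Row 2 already contains {1, 2, 3, 5, 7, 8}.
Column 4 already contains {1, 2, 3, 5, 6, 8, 9}.
Its 3×3 block (box 2) already contains {1, 2, 3, 5, 6, 7, 8}.
The only value from 1–9 not eliminated is 4, so r2c4 = 4.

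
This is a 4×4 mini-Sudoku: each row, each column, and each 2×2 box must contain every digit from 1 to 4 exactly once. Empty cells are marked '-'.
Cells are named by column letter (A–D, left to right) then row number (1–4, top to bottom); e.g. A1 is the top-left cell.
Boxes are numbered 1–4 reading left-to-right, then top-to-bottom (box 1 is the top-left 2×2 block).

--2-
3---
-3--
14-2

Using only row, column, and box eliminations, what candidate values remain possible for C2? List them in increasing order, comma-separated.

1,4

Row 2 already contains {3}.
Column C already contains {2}.
Its 2×2 block (box 2) already contains {2}.
Removing those from 1–4 leaves {1, 4} as the candidates for C2.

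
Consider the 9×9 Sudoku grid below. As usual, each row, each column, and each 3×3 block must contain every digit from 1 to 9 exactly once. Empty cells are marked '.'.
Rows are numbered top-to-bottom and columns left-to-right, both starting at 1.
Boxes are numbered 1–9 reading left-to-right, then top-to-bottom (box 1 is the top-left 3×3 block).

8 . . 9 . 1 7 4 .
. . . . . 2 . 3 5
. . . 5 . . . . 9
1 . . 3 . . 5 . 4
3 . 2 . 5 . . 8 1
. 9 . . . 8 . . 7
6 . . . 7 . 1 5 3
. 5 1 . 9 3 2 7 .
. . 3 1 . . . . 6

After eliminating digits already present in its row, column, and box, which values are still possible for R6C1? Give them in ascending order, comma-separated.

Row 6 already contains {7, 8, 9}.
Column 1 already contains {1, 3, 6, 8}.
Its 3×3 block (box 4) already contains {1, 2, 3, 9}.
Removing those from 1–9 leaves {4, 5} as the candidates for R6C1.

4,5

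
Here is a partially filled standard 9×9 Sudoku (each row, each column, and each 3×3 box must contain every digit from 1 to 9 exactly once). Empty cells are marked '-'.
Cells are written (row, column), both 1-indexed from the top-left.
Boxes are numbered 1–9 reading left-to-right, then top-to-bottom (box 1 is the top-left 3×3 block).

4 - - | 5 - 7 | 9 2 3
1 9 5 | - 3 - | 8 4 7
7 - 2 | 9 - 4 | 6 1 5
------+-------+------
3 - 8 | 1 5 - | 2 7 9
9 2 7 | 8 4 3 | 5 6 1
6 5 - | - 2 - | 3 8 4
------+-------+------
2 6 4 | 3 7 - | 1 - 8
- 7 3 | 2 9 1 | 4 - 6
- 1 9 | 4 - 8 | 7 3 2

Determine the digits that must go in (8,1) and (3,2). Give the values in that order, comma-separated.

8,3

For (8,1):
  Consider where 8 can go in row 8.
  (8,8) is out (column 8 already has a 8).
  So the only cell in row 8 that can hold 8 is (8,1).
  So (8,1) = 8.
For (3,2):
  Consider where 3 can go in box 1.
  (1,2) is out (row 1 already has a 3).
  (1,3) is out (row 1 already has a 3).
  So the only cell in box 1 that can hold 3 is (3,2).
  So (3,2) = 3.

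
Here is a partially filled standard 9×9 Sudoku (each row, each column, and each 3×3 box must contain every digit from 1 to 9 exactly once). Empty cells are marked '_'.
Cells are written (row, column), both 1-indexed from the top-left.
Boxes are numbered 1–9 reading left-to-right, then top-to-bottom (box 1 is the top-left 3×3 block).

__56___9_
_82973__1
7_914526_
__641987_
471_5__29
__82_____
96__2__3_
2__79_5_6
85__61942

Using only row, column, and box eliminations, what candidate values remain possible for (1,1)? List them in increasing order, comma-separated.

1,3

Row 1 already contains {5, 6, 9}.
Column 1 already contains {2, 4, 7, 8, 9}.
Its 3×3 block (box 1) already contains {2, 5, 7, 8, 9}.
Removing those from 1–9 leaves {1, 3} as the candidates for (1,1).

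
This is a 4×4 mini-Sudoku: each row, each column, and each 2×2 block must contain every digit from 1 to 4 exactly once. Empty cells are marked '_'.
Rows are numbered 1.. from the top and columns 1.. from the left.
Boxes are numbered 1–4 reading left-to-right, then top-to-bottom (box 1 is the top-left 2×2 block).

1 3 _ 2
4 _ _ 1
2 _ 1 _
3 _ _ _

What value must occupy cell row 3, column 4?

3

Cell row 3, column 4 itself could take any of {3, 4} by direct elimination.
Consider where 3 can go in column 4.
row 4, column 4 is out (row 4 already has a 3).
So the only cell in column 4 that can hold 3 is row 3, column 4.
Therefore row 3, column 4 = 3.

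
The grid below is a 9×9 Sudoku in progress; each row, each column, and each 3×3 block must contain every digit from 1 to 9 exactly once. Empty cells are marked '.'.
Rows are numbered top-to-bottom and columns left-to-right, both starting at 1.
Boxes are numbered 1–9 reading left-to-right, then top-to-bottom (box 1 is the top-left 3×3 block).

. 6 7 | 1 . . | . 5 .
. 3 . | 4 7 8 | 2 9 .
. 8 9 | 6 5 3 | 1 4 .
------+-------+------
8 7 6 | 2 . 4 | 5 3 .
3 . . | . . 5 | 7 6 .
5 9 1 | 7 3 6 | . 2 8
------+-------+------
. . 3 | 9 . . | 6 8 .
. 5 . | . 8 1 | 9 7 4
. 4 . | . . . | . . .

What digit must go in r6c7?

Row 6 already contains {1, 2, 3, 5, 6, 7, 8, 9}.
Column 7 already contains {1, 2, 5, 6, 7, 9}.
Its 3×3 block (box 6) already contains {2, 3, 5, 6, 7, 8}.
The only value from 1–9 not eliminated is 4, so r6c7 = 4.

4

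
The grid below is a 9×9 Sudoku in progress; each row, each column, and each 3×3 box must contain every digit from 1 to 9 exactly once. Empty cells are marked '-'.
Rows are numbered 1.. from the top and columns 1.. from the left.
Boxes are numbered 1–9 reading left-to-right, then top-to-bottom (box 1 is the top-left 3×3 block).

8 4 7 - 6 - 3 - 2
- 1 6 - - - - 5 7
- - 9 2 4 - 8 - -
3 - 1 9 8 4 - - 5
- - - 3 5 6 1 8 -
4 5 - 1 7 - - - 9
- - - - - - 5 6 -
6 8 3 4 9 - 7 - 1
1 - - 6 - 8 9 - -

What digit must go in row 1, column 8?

Cell row 1, column 8 itself could take any of {1, 9} by direct elimination.
Consider where 9 can go in box 3.
row 2, column 7 is out (column 7 already has a 9).
row 3, column 8 is out (row 3 already has a 9).
row 3, column 9 is out (row 3 already has a 9).
So the only cell in box 3 that can hold 9 is row 1, column 8.
Therefore row 1, column 8 = 9.

9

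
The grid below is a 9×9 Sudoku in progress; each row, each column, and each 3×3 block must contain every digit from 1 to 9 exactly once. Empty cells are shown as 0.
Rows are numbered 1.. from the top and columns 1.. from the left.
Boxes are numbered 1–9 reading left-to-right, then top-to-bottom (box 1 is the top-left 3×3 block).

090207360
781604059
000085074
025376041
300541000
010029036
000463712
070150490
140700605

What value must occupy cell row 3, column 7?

Cell row 3, column 7 itself could take any of {1, 2} by direct elimination.
Consider where 1 can go in row 3.
row 3, column 1 is out (column 1 already has a 1).
row 3, column 2 is out (column 2 already has a 1).
row 3, column 3 is out (column 3 already has a 1).
row 3, column 4 is out (column 4 already has a 1).
So the only cell in row 3 that can hold 1 is row 3, column 7.
Therefore row 3, column 7 = 1.

1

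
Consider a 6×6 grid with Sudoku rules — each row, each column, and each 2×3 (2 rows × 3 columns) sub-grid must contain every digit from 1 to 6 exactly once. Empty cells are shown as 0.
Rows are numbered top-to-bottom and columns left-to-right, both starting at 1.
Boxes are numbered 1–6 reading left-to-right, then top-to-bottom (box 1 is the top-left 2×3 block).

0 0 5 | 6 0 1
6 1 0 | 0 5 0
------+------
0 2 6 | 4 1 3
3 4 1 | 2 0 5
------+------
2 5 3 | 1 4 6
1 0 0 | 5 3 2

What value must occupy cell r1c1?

4

Row 1 already contains {1, 5, 6}.
Column 1 already contains {1, 2, 3, 6}.
Its 2×3 block (box 1) already contains {1, 5, 6}.
The only value from 1–6 not eliminated is 4, so r1c1 = 4.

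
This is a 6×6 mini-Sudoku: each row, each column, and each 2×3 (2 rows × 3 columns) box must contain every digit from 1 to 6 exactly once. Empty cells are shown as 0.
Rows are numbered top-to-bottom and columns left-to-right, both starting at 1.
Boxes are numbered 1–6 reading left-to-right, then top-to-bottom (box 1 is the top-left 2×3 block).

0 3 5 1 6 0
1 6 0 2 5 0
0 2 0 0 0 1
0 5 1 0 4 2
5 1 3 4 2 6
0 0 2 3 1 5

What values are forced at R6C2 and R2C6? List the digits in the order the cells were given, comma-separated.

For R6C2:
  Row 6 already contains {1, 2, 3, 5}.
  Column 2 already contains {1, 2, 3, 5, 6}.
  Its 2×3 block (box 5) already contains {1, 2, 3, 5}.
  The only value from 1–6 not eliminated is 4, so R6C2 = 4.
For R2C6:
  Consider where 3 can go in box 2.
  R1C6 is out (row 1 already has a 3).
  So the only cell in box 2 that can hold 3 is R2C6.
  So R2C6 = 3.

4,3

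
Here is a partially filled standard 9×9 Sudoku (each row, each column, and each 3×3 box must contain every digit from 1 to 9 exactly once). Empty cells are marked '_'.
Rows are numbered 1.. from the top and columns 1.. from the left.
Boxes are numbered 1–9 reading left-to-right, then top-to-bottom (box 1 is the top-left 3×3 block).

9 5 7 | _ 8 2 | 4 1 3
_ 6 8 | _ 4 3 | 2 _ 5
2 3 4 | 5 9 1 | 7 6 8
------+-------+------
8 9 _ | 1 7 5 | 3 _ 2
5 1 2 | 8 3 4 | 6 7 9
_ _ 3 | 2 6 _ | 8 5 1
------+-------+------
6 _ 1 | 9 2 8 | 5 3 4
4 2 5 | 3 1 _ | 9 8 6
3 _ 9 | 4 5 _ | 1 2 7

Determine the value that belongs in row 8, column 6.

7

Row 8 already contains {1, 2, 3, 4, 5, 6, 8, 9}.
Column 6 already contains {1, 2, 3, 4, 5, 8}.
Its 3×3 block (box 8) already contains {1, 2, 3, 4, 5, 8, 9}.
The only value from 1–9 not eliminated is 7, so row 8, column 6 = 7.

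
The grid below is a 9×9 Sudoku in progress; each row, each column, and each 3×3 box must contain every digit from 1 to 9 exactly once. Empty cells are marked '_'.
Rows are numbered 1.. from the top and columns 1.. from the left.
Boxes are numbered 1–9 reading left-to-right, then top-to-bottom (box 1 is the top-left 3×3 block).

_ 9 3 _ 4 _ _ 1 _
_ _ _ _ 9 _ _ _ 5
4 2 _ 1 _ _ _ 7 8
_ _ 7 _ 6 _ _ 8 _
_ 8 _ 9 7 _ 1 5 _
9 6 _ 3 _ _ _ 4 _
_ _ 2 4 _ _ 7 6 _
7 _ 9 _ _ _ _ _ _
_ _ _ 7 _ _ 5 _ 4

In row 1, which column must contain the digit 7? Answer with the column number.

6

Consider where 7 can go in row 1.
row 1, column 1 is out (column 1 already has a 7).
row 1, column 4 is out (column 4 already has a 7).
row 1, column 7 is out (column 7 already has a 7).
row 1, column 9 is out (box 3 already has a 7).
So the only cell in row 1 that can hold 7 is row 1, column 6.
That is column 6.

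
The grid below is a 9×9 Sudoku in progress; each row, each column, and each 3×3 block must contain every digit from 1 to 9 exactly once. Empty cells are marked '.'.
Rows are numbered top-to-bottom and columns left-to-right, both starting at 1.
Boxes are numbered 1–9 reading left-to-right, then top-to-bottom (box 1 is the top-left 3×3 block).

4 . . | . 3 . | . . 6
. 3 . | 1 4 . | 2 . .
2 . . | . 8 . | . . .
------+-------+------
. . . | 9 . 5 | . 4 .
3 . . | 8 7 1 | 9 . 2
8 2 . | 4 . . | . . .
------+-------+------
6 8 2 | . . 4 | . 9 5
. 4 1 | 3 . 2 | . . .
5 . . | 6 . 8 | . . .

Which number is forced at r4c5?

2

Cell r4c5 itself could take any of {2, 6} by direct elimination.
Consider where 2 can go in column 5.
r6c5 is out (row 6 already has a 2).
r7c5 is out (row 7 already has a 2).
r8c5 is out (row 8 already has a 2).
r9c5 is out (box 8 already has a 2).
So the only cell in column 5 that can hold 2 is r4c5.
Therefore r4c5 = 2.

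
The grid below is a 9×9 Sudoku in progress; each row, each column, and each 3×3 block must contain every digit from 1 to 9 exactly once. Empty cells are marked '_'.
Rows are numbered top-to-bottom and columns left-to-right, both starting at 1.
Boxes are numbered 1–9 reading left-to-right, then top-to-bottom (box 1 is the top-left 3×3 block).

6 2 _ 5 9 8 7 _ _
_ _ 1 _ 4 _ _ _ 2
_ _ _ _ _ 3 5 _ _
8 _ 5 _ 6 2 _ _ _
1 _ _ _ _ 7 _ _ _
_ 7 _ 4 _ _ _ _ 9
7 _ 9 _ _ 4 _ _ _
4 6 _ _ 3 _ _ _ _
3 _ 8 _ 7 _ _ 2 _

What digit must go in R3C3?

7

Cell R3C3 itself could take any of {4, 7} by direct elimination.
Consider where 7 can go in box 1.
R1C3 is out (row 1 already has a 7).
R2C1 is out (column 1 already has a 7).
R2C2 is out (column 2 already has a 7).
R3C1 is out (column 1 already has a 7).
R3C2 is out (column 2 already has a 7).
So the only cell in box 1 that can hold 7 is R3C3.
Therefore R3C3 = 7.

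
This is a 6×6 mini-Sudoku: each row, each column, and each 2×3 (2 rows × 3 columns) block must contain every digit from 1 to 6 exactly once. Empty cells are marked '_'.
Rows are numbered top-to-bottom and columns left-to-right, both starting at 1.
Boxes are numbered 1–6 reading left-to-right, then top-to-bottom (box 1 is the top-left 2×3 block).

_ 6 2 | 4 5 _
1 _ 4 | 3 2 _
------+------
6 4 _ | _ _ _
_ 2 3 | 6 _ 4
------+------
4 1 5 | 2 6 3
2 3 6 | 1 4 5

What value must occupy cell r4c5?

Row 4 already contains {2, 3, 4, 6}.
Column 5 already contains {2, 4, 5, 6}.
Its 2×3 block (box 4) already contains {4, 6}.
The only value from 1–6 not eliminated is 1, so r4c5 = 1.

1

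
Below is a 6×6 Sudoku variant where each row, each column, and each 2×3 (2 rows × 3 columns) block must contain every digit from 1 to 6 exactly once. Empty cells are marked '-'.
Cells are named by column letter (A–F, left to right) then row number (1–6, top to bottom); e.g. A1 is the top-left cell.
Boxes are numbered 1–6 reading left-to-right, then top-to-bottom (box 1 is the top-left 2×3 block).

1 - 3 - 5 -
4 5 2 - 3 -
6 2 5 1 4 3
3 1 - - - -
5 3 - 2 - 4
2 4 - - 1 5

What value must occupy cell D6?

3

Cell D6 itself could take any of {3, 6} by direct elimination.
Consider where 3 can go in box 6.
E5 is out (row 5 already has a 3).
So the only cell in box 6 that can hold 3 is D6.
Therefore D6 = 3.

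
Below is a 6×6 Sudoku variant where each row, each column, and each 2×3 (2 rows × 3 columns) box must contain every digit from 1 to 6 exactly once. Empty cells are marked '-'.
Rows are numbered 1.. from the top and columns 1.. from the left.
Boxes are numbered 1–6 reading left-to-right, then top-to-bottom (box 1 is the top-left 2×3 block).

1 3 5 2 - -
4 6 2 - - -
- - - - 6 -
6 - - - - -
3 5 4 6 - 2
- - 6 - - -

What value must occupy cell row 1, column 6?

6

Cell row 1, column 6 itself could take any of {4, 6} by direct elimination.
Consider where 6 can go in column 6.
row 2, column 6 is out (row 2 already has a 6).
row 3, column 6 is out (row 3 already has a 6).
row 4, column 6 is out (row 4 already has a 6).
row 6, column 6 is out (row 6 already has a 6).
So the only cell in column 6 that can hold 6 is row 1, column 6.
Therefore row 1, column 6 = 6.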